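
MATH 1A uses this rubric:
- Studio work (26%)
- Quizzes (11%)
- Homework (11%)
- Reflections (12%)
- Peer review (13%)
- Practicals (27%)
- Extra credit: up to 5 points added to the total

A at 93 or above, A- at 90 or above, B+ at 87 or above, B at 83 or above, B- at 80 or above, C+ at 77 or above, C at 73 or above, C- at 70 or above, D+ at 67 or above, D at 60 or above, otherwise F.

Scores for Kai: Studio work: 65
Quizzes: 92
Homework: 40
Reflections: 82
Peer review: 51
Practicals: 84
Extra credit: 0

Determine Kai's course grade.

C-

Weighted total:
  Studio work 65 × 0.26 = 16.9
  Quizzes 92 × 0.11 = 10.12
  Homework 40 × 0.11 = 4.4
  Reflections 82 × 0.12 = 9.84
  Peer review 51 × 0.13 = 6.63
  Practicals 84 × 0.27 = 22.68
Sum = 70.57
Extra credit: 70.57 + 0 = 70.57
70.57 is ≥ 70 and < 73 → C-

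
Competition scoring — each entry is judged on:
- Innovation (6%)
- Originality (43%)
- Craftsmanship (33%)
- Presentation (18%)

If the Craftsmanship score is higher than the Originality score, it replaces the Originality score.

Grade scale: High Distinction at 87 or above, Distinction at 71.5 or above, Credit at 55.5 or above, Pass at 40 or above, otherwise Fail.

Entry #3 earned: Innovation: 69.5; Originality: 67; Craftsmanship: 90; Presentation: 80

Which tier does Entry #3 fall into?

Craftsmanship (90) > Originality (67), so Originality counts as 90.
Weighted total:
  Innovation 69.5 × 0.06 = 4.17
  Originality 90 × 0.43 = 38.7
  Craftsmanship 90 × 0.33 = 29.7
  Presentation 80 × 0.18 = 14.4
Sum = 86.97
86.97 is ≥ 71.5 and < 87 → Distinction

Distinction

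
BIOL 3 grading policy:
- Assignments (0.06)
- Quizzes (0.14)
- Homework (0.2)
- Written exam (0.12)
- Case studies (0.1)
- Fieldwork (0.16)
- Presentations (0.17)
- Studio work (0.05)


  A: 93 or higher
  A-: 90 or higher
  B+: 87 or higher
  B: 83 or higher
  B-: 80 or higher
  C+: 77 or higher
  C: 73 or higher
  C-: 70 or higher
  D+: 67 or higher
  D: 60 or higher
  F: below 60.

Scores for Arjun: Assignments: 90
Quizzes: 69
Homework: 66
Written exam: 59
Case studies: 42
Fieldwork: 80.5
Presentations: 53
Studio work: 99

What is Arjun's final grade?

D

Weighted total:
  Assignments 90 × 0.06 = 5.4
  Quizzes 69 × 0.14 = 9.66
  Homework 66 × 0.2 = 13.2
  Written exam 59 × 0.12 = 7.08
  Case studies 42 × 0.1 = 4.2
  Fieldwork 80.5 × 0.16 = 12.88
  Presentations 53 × 0.17 = 9.01
  Studio work 99 × 0.05 = 4.95
Sum = 66.38
66.38 is ≥ 60 and < 67 → D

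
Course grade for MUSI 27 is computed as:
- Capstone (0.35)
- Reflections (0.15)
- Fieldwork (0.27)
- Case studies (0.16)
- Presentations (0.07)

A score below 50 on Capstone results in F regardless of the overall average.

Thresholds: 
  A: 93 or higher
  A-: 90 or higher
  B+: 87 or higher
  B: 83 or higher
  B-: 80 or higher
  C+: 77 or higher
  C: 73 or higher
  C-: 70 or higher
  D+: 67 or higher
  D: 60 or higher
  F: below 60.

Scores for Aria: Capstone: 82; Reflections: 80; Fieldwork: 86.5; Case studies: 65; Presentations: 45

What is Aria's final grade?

C+

Capstone score 82 ≥ 50: minimum met.
Weighted total:
  Capstone 82 × 0.35 = 28.7
  Reflections 80 × 0.15 = 12
  Fieldwork 86.5 × 0.27 = 23.355
  Case studies 65 × 0.16 = 10.4
  Presentations 45 × 0.07 = 3.15
Sum = 77.605
77.605 is ≥ 77 and < 80 → C+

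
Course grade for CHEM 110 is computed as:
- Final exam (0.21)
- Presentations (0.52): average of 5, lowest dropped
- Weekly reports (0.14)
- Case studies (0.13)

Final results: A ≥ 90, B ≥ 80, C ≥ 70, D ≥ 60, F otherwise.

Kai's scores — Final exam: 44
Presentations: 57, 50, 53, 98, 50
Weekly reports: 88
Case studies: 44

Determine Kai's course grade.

Presentations: drop 50 → average of remaining 4 = 258/4 = 64.5
Weighted total:
  Final exam 44 × 0.21 = 9.24
  Presentations 64.5 × 0.52 = 33.54
  Weekly reports 88 × 0.14 = 12.32
  Case studies 44 × 0.13 = 5.72
Sum = 60.82
60.82 is ≥ 60 and < 70 → D

D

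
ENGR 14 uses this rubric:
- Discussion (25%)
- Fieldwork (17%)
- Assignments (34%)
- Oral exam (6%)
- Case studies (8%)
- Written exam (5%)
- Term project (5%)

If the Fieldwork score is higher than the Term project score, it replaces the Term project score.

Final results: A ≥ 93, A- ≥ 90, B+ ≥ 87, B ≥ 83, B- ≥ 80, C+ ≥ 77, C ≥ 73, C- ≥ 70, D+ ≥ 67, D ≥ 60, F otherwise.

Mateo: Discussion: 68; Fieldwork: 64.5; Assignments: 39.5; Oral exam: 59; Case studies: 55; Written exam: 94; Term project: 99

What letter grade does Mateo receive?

Fieldwork (64.5) ≤ Term project (99), so Term project stays at 99.
Weighted total:
  Discussion 68 × 0.25 = 17
  Fieldwork 64.5 × 0.17 = 10.965
  Assignments 39.5 × 0.34 = 13.43
  Oral exam 59 × 0.06 = 3.54
  Case studies 55 × 0.08 = 4.4
  Written exam 94 × 0.05 = 4.7
  Term project 99 × 0.05 = 4.95
Sum = 58.985
58.985 < 60 → F

F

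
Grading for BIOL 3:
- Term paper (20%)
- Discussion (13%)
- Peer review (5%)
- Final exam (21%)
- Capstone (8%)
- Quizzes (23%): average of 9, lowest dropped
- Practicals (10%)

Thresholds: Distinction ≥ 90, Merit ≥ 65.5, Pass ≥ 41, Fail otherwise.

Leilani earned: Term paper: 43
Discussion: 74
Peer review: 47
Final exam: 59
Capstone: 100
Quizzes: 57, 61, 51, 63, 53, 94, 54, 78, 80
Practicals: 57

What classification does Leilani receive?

Quizzes: drop 51 → average of remaining 8 = 540/8 = 67.5
Weighted total:
  Term paper 43 × 0.2 = 8.6
  Discussion 74 × 0.13 = 9.62
  Peer review 47 × 0.05 = 2.35
  Final exam 59 × 0.21 = 12.39
  Capstone 100 × 0.08 = 8
  Quizzes 67.5 × 0.23 = 15.525
  Practicals 57 × 0.1 = 5.7
Sum = 62.185
62.185 is ≥ 41 and < 65.5 → Pass

Pass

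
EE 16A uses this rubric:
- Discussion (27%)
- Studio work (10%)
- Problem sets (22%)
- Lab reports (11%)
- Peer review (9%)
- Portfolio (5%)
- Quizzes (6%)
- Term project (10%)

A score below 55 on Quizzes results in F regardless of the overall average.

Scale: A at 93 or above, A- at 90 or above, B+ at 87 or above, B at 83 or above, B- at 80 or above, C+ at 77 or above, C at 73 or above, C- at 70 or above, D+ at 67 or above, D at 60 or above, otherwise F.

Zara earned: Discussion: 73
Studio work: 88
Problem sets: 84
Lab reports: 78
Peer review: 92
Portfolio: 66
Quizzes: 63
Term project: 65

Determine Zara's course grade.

Quizzes score 63 ≥ 55: minimum met.
Weighted total:
  Discussion 73 × 0.27 = 19.71
  Studio work 88 × 0.1 = 8.8
  Problem sets 84 × 0.22 = 18.48
  Lab reports 78 × 0.11 = 8.58
  Peer review 92 × 0.09 = 8.28
  Portfolio 66 × 0.05 = 3.3
  Quizzes 63 × 0.06 = 3.78
  Term project 65 × 0.1 = 6.5
Sum = 77.43
77.43 is ≥ 77 and < 80 → C+

C+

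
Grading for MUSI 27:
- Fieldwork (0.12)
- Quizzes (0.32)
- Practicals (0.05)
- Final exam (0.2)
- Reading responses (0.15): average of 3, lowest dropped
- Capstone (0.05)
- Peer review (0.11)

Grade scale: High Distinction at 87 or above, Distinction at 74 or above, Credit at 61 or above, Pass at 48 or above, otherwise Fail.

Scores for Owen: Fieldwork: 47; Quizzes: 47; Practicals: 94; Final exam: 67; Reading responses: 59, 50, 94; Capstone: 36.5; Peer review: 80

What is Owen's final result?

Reading responses: drop 50 → average of remaining 2 = 153/2 = 76.5
Weighted total:
  Fieldwork 47 × 0.12 = 5.64
  Quizzes 47 × 0.32 = 15.04
  Practicals 94 × 0.05 = 4.7
  Final exam 67 × 0.2 = 13.4
  Reading responses 76.5 × 0.15 = 11.475
  Capstone 36.5 × 0.05 = 1.825
  Peer review 80 × 0.11 = 8.8
Sum = 60.88
60.88 is ≥ 48 and < 61 → Pass

Pass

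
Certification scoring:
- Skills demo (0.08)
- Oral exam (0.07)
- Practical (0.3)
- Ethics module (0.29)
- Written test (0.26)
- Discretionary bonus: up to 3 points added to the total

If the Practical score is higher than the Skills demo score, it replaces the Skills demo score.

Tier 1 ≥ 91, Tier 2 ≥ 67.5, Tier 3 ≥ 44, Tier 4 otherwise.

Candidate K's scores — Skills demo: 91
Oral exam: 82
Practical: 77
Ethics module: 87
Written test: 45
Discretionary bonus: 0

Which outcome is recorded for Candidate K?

Tier 2

Practical (77) ≤ Skills demo (91), so Skills demo stays at 91.
Weighted total:
  Skills demo 91 × 0.08 = 7.28
  Oral exam 82 × 0.07 = 5.74
  Practical 77 × 0.3 = 23.1
  Ethics module 87 × 0.29 = 25.23
  Written test 45 × 0.26 = 11.7
Sum = 73.05
Discretionary bonus: 73.05 + 0 = 73.05
73.05 is ≥ 67.5 and < 91 → Tier 2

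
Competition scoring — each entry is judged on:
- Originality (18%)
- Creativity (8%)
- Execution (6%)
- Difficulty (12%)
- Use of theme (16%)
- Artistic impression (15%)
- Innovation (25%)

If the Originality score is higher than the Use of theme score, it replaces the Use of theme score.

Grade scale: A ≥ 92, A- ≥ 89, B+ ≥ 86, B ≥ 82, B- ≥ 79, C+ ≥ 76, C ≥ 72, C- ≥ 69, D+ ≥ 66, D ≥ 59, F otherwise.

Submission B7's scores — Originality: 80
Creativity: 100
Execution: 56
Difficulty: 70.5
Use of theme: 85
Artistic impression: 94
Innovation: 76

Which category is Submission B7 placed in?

Originality (80) ≤ Use of theme (85), so Use of theme stays at 85.
Weighted total:
  Originality 80 × 0.18 = 14.4
  Creativity 100 × 0.08 = 8
  Execution 56 × 0.06 = 3.36
  Difficulty 70.5 × 0.12 = 8.46
  Use of theme 85 × 0.16 = 13.6
  Artistic impression 94 × 0.15 = 14.1
  Innovation 76 × 0.25 = 19
Sum = 80.92
80.92 is ≥ 79 and < 82 → B-

B-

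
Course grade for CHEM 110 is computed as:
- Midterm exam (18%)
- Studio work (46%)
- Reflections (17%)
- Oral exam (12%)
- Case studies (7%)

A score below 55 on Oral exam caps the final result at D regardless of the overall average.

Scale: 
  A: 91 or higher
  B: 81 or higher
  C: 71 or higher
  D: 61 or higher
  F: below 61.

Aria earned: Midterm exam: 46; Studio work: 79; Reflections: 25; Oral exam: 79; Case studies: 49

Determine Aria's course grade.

D

Oral exam score 79 ≥ 55: minimum met.
Weighted total:
  Midterm exam 46 × 0.18 = 8.28
  Studio work 79 × 0.46 = 36.34
  Reflections 25 × 0.17 = 4.25
  Oral exam 79 × 0.12 = 9.48
  Case studies 49 × 0.07 = 3.43
Sum = 61.78
61.78 is ≥ 61 and < 71 → D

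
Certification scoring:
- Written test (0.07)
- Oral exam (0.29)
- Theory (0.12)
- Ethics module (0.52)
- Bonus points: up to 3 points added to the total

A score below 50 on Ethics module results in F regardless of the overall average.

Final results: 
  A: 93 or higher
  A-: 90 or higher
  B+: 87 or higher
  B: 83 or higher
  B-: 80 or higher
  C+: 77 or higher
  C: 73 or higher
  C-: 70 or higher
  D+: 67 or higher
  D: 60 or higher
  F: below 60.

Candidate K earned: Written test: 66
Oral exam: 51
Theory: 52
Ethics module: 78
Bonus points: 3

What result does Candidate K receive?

Ethics module score 78 ≥ 50: minimum met.
Weighted total:
  Written test 66 × 0.07 = 4.62
  Oral exam 51 × 0.29 = 14.79
  Theory 52 × 0.12 = 6.24
  Ethics module 78 × 0.52 = 40.56
Sum = 66.21
Bonus points: 66.21 + 3 = 69.21
69.21 is ≥ 67 and < 70 → D+

D+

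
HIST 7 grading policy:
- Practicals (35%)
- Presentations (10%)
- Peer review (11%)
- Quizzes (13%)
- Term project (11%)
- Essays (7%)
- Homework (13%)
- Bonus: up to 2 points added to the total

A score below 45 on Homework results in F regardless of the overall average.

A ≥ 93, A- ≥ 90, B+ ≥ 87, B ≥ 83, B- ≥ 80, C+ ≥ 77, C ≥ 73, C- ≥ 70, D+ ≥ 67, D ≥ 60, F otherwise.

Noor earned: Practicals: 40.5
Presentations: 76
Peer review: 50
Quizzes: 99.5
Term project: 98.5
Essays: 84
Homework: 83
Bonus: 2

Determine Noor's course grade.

Homework score 83 ≥ 45: minimum met.
Weighted total:
  Practicals 40.5 × 0.35 = 14.175
  Presentations 76 × 0.1 = 7.6
  Peer review 50 × 0.11 = 5.5
  Quizzes 99.5 × 0.13 = 12.935
  Term project 98.5 × 0.11 = 10.835
  Essays 84 × 0.07 = 5.88
  Homework 83 × 0.13 = 10.79
Sum = 67.715
Bonus: 67.715 + 2 = 69.715
69.715 is ≥ 67 and < 70 → D+

D+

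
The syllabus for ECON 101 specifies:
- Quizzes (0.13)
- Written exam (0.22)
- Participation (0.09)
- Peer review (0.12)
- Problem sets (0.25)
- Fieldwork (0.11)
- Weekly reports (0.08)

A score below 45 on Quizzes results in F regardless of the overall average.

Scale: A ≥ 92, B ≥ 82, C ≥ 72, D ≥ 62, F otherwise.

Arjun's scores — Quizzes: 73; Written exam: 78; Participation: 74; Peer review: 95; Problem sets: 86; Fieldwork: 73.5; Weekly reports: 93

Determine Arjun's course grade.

Quizzes score 73 ≥ 45: minimum met.
Weighted total:
  Quizzes 73 × 0.13 = 9.49
  Written exam 78 × 0.22 = 17.16
  Participation 74 × 0.09 = 6.66
  Peer review 95 × 0.12 = 11.4
  Problem sets 86 × 0.25 = 21.5
  Fieldwork 73.5 × 0.11 = 8.085
  Weekly reports 93 × 0.08 = 7.44
Sum = 81.735
81.735 is ≥ 72 and < 82 → C

C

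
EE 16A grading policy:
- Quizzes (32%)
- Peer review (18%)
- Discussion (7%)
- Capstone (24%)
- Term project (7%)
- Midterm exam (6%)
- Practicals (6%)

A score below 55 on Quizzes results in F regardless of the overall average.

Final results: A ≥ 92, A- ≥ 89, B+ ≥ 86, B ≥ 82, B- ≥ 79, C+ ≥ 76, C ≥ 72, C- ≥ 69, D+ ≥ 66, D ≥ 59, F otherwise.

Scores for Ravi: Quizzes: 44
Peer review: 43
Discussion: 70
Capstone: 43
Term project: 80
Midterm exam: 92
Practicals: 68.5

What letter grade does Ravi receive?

Quizzes score 44 < 55: minimum not met.
Weighted total:
  Quizzes 44 × 0.32 = 14.08
  Peer review 43 × 0.18 = 7.74
  Discussion 70 × 0.07 = 4.9
  Capstone 43 × 0.24 = 10.32
  Term project 80 × 0.07 = 5.6
  Midterm exam 92 × 0.06 = 5.52
  Practicals 68.5 × 0.06 = 4.11
Sum = 52.27
Because the Quizzes minimum was not met, the result is F.

F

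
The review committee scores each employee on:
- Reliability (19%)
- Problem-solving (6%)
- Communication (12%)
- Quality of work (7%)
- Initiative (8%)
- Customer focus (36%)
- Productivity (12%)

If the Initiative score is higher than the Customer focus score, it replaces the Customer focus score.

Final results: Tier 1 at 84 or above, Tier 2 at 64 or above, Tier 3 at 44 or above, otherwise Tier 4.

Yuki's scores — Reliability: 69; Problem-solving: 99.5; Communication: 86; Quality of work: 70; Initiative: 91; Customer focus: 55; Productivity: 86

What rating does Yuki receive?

Initiative (91) > Customer focus (55), so Customer focus counts as 91.
Weighted total:
  Reliability 69 × 0.19 = 13.11
  Problem-solving 99.5 × 0.06 = 5.97
  Communication 86 × 0.12 = 10.32
  Quality of work 70 × 0.07 = 4.9
  Initiative 91 × 0.08 = 7.28
  Customer focus 91 × 0.36 = 32.76
  Productivity 86 × 0.12 = 10.32
Sum = 84.66
84.66 ≥ 84 → Tier 1

Tier 1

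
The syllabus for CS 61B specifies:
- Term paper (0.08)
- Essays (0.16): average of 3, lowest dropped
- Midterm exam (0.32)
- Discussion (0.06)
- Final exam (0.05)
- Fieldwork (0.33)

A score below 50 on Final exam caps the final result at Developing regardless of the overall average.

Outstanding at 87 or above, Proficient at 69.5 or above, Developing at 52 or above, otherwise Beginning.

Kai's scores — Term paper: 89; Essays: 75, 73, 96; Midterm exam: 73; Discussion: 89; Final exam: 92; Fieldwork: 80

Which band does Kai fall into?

Essays: drop 73 → average of remaining 2 = 171/2 = 85.5
Final exam score 92 ≥ 50: minimum met.
Weighted total:
  Term paper 89 × 0.08 = 7.12
  Essays 85.5 × 0.16 = 13.68
  Midterm exam 73 × 0.32 = 23.36
  Discussion 89 × 0.06 = 5.34
  Final exam 92 × 0.05 = 4.6
  Fieldwork 80 × 0.33 = 26.4
Sum = 80.5
80.5 is ≥ 69.5 and < 87 → Proficient

Proficient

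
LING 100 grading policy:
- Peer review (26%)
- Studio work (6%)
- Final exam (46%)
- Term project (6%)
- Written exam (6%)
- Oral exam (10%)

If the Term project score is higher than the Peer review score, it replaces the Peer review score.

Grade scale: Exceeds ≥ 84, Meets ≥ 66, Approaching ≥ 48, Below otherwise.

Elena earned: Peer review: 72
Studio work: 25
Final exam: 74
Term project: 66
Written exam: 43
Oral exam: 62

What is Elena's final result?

Meets

Term project (66) ≤ Peer review (72), so Peer review stays at 72.
Weighted total:
  Peer review 72 × 0.26 = 18.72
  Studio work 25 × 0.06 = 1.5
  Final exam 74 × 0.46 = 34.04
  Term project 66 × 0.06 = 3.96
  Written exam 43 × 0.06 = 2.58
  Oral exam 62 × 0.1 = 6.2
Sum = 67
67 is ≥ 66 and < 84 → Meets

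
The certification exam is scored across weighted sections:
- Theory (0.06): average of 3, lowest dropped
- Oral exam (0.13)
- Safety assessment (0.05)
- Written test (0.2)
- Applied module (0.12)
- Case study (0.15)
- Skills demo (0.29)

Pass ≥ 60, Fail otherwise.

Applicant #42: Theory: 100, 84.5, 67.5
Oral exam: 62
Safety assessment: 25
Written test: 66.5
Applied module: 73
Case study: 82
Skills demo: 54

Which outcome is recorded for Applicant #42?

Pass

Theory: drop 67.5 → average of remaining 2 = 184.5/2 = 92.25
Weighted total:
  Theory 92.25 × 0.06 = 5.535
  Oral exam 62 × 0.13 = 8.06
  Safety assessment 25 × 0.05 = 1.25
  Written test 66.5 × 0.2 = 13.3
  Applied module 73 × 0.12 = 8.76
  Case study 82 × 0.15 = 12.3
  Skills demo 54 × 0.29 = 15.66
Sum = 64.865
64.865 ≥ 60 → Pass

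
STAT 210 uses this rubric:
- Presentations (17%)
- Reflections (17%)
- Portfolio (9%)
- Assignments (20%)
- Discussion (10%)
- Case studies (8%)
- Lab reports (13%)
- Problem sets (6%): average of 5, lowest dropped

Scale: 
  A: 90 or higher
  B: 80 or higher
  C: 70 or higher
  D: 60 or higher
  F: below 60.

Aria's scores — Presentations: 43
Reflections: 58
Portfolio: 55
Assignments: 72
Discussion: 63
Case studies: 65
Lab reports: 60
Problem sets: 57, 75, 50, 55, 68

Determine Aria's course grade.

F

Problem sets: drop 50 → average of remaining 4 = 255/4 = 63.75
Weighted total:
  Presentations 43 × 0.17 = 7.31
  Reflections 58 × 0.17 = 9.86
  Portfolio 55 × 0.09 = 4.95
  Assignments 72 × 0.2 = 14.4
  Discussion 63 × 0.1 = 6.3
  Case studies 65 × 0.08 = 5.2
  Lab reports 60 × 0.13 = 7.8
  Problem sets 63.75 × 0.06 = 3.825
Sum = 59.645
59.645 < 60 → F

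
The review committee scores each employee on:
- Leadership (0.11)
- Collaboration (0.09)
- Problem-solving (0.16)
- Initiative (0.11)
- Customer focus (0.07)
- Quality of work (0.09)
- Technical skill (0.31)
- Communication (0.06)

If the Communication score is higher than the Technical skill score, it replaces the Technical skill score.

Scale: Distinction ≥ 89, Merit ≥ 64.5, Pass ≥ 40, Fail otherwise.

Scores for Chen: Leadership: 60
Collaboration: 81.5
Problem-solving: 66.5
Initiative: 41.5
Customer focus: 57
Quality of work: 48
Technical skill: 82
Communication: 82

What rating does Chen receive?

Merit

Communication (82) ≤ Technical skill (82), so Technical skill stays at 82.
Weighted total:
  Leadership 60 × 0.11 = 6.6
  Collaboration 81.5 × 0.09 = 7.335
  Problem-solving 66.5 × 0.16 = 10.64
  Initiative 41.5 × 0.11 = 4.565
  Customer focus 57 × 0.07 = 3.99
  Quality of work 48 × 0.09 = 4.32
  Technical skill 82 × 0.31 = 25.42
  Communication 82 × 0.06 = 4.92
Sum = 67.79
67.79 is ≥ 64.5 and < 89 → Merit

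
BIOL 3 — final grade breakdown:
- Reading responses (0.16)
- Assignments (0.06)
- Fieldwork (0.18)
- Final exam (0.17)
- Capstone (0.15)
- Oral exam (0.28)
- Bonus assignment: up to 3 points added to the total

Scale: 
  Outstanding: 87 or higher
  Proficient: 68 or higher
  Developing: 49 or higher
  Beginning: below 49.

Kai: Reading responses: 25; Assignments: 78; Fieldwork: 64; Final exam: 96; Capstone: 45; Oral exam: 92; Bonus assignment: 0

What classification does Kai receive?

Weighted total:
  Reading responses 25 × 0.16 = 4
  Assignments 78 × 0.06 = 4.68
  Fieldwork 64 × 0.18 = 11.52
  Final exam 96 × 0.17 = 16.32
  Capstone 45 × 0.15 = 6.75
  Oral exam 92 × 0.28 = 25.76
Sum = 69.03
Bonus assignment: 69.03 + 0 = 69.03
69.03 is ≥ 68 and < 87 → Proficient

Proficient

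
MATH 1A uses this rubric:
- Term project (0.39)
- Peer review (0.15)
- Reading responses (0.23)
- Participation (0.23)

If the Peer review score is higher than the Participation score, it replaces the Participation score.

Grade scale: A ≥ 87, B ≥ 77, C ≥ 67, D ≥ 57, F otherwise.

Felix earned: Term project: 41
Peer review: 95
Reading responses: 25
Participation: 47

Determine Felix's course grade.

Peer review (95) > Participation (47), so Participation counts as 95.
Weighted total:
  Term project 41 × 0.39 = 15.99
  Peer review 95 × 0.15 = 14.25
  Reading responses 25 × 0.23 = 5.75
  Participation 95 × 0.23 = 21.85
Sum = 57.84
57.84 is ≥ 57 and < 67 → D

D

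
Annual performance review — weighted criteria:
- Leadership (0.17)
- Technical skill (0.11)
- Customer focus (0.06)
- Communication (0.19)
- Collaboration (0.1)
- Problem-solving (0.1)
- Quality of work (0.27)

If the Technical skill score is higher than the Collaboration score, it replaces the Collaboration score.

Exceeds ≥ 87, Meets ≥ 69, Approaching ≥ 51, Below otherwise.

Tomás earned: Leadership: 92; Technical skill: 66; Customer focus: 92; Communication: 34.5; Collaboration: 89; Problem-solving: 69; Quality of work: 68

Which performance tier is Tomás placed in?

Technical skill (66) ≤ Collaboration (89), so Collaboration stays at 89.
Weighted total:
  Leadership 92 × 0.17 = 15.64
  Technical skill 66 × 0.11 = 7.26
  Customer focus 92 × 0.06 = 5.52
  Communication 34.5 × 0.19 = 6.555
  Collaboration 89 × 0.1 = 8.9
  Problem-solving 69 × 0.1 = 6.9
  Quality of work 68 × 0.27 = 18.36
Sum = 69.135
69.135 is ≥ 69 and < 87 → Meets

Meets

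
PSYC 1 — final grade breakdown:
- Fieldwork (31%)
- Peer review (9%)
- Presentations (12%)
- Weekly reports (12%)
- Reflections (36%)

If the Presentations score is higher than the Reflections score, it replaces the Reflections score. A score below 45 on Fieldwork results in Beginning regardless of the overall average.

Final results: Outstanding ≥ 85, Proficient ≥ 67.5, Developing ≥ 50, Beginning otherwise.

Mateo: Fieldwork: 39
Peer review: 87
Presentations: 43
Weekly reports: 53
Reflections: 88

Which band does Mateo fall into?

Beginning

Presentations (43) ≤ Reflections (88), so Reflections stays at 88.
Fieldwork score 39 < 45: minimum not met.
Weighted total:
  Fieldwork 39 × 0.31 = 12.09
  Peer review 87 × 0.09 = 7.83
  Presentations 43 × 0.12 = 5.16
  Weekly reports 53 × 0.12 = 6.36
  Reflections 88 × 0.36 = 31.68
Sum = 63.12
Because the Fieldwork minimum was not met, the result is Beginning.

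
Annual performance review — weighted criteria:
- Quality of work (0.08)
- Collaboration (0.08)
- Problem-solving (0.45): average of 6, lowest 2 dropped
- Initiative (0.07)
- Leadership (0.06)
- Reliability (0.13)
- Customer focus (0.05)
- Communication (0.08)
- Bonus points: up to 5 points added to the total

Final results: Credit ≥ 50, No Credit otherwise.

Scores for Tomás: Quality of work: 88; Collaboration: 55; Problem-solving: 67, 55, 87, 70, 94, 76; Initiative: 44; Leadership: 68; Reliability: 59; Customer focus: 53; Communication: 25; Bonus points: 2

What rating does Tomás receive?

Credit

Problem-solving: drop 55, 67 → average of remaining 4 = 327/4 = 81.75
Weighted total:
  Quality of work 88 × 0.08 = 7.04
  Collaboration 55 × 0.08 = 4.4
  Problem-solving 81.75 × 0.45 = 36.7875
  Initiative 44 × 0.07 = 3.08
  Leadership 68 × 0.06 = 4.08
  Reliability 59 × 0.13 = 7.67
  Customer focus 53 × 0.05 = 2.65
  Communication 25 × 0.08 = 2
Sum = 67.7075
Bonus points: 67.7075 + 2 = 69.7075
69.7075 ≥ 50 → Credit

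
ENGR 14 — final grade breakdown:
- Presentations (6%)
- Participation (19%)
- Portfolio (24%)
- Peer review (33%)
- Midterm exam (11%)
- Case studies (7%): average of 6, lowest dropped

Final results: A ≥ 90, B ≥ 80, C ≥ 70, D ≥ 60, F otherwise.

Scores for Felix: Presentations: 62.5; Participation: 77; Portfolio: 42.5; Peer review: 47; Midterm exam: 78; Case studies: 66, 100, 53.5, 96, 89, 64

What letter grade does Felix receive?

F

Case studies: drop 53.5 → average of remaining 5 = 415/5 = 83
Weighted total:
  Presentations 62.5 × 0.06 = 3.75
  Participation 77 × 0.19 = 14.63
  Portfolio 42.5 × 0.24 = 10.2
  Peer review 47 × 0.33 = 15.51
  Midterm exam 78 × 0.11 = 8.58
  Case studies 83 × 0.07 = 5.81
Sum = 58.48
58.48 < 60 → F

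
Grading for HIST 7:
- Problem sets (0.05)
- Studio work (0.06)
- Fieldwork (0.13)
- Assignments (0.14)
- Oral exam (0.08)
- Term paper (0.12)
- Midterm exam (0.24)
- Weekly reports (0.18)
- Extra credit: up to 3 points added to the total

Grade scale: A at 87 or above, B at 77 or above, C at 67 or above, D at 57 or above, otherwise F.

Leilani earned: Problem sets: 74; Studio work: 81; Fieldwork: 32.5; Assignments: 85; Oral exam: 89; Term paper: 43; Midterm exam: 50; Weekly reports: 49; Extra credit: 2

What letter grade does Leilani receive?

D

Weighted total:
  Problem sets 74 × 0.05 = 3.7
  Studio work 81 × 0.06 = 4.86
  Fieldwork 32.5 × 0.13 = 4.225
  Assignments 85 × 0.14 = 11.9
  Oral exam 89 × 0.08 = 7.12
  Term paper 43 × 0.12 = 5.16
  Midterm exam 50 × 0.24 = 12
  Weekly reports 49 × 0.18 = 8.82
Sum = 57.785
Extra credit: 57.785 + 2 = 59.785
59.785 is ≥ 57 and < 67 → D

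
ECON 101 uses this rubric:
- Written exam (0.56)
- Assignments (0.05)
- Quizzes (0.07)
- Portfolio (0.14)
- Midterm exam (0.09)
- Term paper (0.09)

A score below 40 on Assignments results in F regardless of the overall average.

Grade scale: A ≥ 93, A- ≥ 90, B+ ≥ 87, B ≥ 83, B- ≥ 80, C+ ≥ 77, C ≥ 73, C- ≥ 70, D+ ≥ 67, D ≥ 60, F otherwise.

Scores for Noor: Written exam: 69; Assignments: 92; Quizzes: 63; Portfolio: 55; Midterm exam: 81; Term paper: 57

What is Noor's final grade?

D+

Assignments score 92 ≥ 40: minimum met.
Weighted total:
  Written exam 69 × 0.56 = 38.64
  Assignments 92 × 0.05 = 4.6
  Quizzes 63 × 0.07 = 4.41
  Portfolio 55 × 0.14 = 7.7
  Midterm exam 81 × 0.09 = 7.29
  Term paper 57 × 0.09 = 5.13
Sum = 67.77
67.77 is ≥ 67 and < 70 → D+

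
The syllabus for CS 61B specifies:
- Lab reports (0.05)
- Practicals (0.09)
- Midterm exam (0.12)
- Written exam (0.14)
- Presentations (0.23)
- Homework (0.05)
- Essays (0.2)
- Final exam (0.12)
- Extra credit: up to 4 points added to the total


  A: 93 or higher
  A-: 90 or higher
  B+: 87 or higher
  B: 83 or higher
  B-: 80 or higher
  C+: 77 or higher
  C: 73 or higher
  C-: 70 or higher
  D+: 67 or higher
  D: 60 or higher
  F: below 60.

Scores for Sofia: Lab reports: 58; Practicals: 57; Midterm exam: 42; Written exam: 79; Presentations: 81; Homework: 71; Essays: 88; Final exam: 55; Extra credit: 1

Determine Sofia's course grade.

C-

Weighted total:
  Lab reports 58 × 0.05 = 2.9
  Practicals 57 × 0.09 = 5.13
  Midterm exam 42 × 0.12 = 5.04
  Written exam 79 × 0.14 = 11.06
  Presentations 81 × 0.23 = 18.63
  Homework 71 × 0.05 = 3.55
  Essays 88 × 0.2 = 17.6
  Final exam 55 × 0.12 = 6.6
Sum = 70.51
Extra credit: 70.51 + 1 = 71.51
71.51 is ≥ 70 and < 73 → C-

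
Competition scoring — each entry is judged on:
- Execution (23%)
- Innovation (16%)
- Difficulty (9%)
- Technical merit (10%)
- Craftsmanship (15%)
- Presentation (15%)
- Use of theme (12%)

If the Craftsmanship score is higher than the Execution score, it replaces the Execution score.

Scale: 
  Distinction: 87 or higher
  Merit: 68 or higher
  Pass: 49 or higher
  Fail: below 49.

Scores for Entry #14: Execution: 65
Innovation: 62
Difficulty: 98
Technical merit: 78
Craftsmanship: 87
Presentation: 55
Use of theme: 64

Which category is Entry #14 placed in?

Craftsmanship (87) > Execution (65), so Execution counts as 87.
Weighted total:
  Execution 87 × 0.23 = 20.01
  Innovation 62 × 0.16 = 9.92
  Difficulty 98 × 0.09 = 8.82
  Technical merit 78 × 0.1 = 7.8
  Craftsmanship 87 × 0.15 = 13.05
  Presentation 55 × 0.15 = 8.25
  Use of theme 64 × 0.12 = 7.68
Sum = 75.53
75.53 is ≥ 68 and < 87 → Merit

Merit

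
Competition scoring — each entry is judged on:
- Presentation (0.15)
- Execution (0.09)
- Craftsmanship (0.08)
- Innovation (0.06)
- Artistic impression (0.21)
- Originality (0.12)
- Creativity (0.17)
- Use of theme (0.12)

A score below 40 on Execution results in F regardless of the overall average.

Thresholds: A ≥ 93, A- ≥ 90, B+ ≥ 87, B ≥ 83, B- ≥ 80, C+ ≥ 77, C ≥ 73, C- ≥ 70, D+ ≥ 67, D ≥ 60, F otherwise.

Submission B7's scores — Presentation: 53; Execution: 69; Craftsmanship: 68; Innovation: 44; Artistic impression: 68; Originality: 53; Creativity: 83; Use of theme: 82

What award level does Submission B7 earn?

D

Execution score 69 ≥ 40: minimum met.
Weighted total:
  Presentation 53 × 0.15 = 7.95
  Execution 69 × 0.09 = 6.21
  Craftsmanship 68 × 0.08 = 5.44
  Innovation 44 × 0.06 = 2.64
  Artistic impression 68 × 0.21 = 14.28
  Originality 53 × 0.12 = 6.36
  Creativity 83 × 0.17 = 14.11
  Use of theme 82 × 0.12 = 9.84
Sum = 66.83
66.83 is ≥ 60 and < 67 → D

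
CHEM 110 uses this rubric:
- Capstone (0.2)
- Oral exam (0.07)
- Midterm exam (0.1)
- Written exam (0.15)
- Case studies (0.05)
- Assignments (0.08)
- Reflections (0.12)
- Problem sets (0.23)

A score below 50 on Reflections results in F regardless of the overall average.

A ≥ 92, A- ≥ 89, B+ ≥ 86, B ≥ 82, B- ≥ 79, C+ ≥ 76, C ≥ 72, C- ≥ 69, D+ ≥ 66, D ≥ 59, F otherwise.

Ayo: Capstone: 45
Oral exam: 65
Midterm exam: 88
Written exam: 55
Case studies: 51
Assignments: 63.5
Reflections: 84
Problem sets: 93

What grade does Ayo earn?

C-

Reflections score 84 ≥ 50: minimum met.
Weighted total:
  Capstone 45 × 0.2 = 9
  Oral exam 65 × 0.07 = 4.55
  Midterm exam 88 × 0.1 = 8.8
  Written exam 55 × 0.15 = 8.25
  Case studies 51 × 0.05 = 2.55
  Assignments 63.5 × 0.08 = 5.08
  Reflections 84 × 0.12 = 10.08
  Problem sets 93 × 0.23 = 21.39
Sum = 69.7
69.7 is ≥ 69 and < 72 → C-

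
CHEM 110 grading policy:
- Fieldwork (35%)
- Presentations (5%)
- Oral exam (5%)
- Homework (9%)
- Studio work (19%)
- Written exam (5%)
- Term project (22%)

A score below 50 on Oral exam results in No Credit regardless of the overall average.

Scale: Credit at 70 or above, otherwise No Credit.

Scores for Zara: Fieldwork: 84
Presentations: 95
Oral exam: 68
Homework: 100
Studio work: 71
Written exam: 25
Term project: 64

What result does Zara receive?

Oral exam score 68 ≥ 50: minimum met.
Weighted total:
  Fieldwork 84 × 0.35 = 29.4
  Presentations 95 × 0.05 = 4.75
  Oral exam 68 × 0.05 = 3.4
  Homework 100 × 0.09 = 9
  Studio work 71 × 0.19 = 13.49
  Written exam 25 × 0.05 = 1.25
  Term project 64 × 0.22 = 14.08
Sum = 75.37
75.37 ≥ 70 → Credit

Credit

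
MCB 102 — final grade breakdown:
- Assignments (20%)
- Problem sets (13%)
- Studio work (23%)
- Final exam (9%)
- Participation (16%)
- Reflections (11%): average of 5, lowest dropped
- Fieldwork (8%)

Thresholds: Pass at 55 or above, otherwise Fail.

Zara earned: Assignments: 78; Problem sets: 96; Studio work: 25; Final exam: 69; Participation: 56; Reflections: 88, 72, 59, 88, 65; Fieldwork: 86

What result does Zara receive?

Reflections: drop 59 → average of remaining 4 = 313/4 = 78.25
Weighted total:
  Assignments 78 × 0.2 = 15.6
  Problem sets 96 × 0.13 = 12.48
  Studio work 25 × 0.23 = 5.75
  Final exam 69 × 0.09 = 6.21
  Participation 56 × 0.16 = 8.96
  Reflections 78.25 × 0.11 = 8.6075
  Fieldwork 86 × 0.08 = 6.88
Sum = 64.4875
64.4875 ≥ 55 → Pass

Pass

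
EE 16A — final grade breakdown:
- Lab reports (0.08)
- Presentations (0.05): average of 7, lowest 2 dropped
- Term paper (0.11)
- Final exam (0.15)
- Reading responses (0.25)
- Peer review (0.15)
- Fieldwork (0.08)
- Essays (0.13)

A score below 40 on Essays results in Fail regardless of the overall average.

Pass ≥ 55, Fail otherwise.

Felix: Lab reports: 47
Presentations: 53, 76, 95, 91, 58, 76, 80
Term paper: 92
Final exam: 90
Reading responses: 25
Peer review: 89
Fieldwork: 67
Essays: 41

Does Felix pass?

Pass

Presentations: drop 53, 58 → average of remaining 5 = 418/5 = 83.6
Essays score 41 ≥ 40: minimum met.
Weighted total:
  Lab reports 47 × 0.08 = 3.76
  Presentations 83.6 × 0.05 = 4.18
  Term paper 92 × 0.11 = 10.12
  Final exam 90 × 0.15 = 13.5
  Reading responses 25 × 0.25 = 6.25
  Peer review 89 × 0.15 = 13.35
  Fieldwork 67 × 0.08 = 5.36
  Essays 41 × 0.13 = 5.33
Sum = 61.85
61.85 ≥ 55 → Pass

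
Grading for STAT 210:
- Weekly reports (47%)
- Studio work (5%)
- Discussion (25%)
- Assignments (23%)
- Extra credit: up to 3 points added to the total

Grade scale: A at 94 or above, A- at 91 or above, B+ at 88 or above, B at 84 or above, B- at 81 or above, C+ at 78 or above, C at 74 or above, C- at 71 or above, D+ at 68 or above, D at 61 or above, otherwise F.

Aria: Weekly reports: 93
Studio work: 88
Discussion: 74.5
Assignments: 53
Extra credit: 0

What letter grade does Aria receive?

Weighted total:
  Weekly reports 93 × 0.47 = 43.71
  Studio work 88 × 0.05 = 4.4
  Discussion 74.5 × 0.25 = 18.625
  Assignments 53 × 0.23 = 12.19
Sum = 78.925
Extra credit: 78.925 + 0 = 78.925
78.925 is ≥ 78 and < 81 → C+

C+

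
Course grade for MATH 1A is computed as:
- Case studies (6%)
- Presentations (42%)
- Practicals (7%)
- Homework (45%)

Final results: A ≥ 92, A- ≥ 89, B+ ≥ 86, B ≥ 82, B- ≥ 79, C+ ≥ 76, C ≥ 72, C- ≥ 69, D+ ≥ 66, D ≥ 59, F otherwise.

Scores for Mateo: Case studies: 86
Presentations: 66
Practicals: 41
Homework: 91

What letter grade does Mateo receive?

C+

Weighted total:
  Case studies 86 × 0.06 = 5.16
  Presentations 66 × 0.42 = 27.72
  Practicals 41 × 0.07 = 2.87
  Homework 91 × 0.45 = 40.95
Sum = 76.7
76.7 is ≥ 76 and < 79 → C+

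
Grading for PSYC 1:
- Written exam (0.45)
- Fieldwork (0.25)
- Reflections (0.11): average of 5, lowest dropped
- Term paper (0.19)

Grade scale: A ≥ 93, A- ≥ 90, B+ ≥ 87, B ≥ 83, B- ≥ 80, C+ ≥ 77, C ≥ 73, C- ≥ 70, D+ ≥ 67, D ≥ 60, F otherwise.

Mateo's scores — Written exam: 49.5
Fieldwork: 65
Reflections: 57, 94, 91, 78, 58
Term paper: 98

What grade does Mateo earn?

D

Reflections: drop 57 → average of remaining 4 = 321/4 = 80.25
Weighted total:
  Written exam 49.5 × 0.45 = 22.275
  Fieldwork 65 × 0.25 = 16.25
  Reflections 80.25 × 0.11 = 8.8275
  Term paper 98 × 0.19 = 18.62
Sum = 65.9725
65.9725 is ≥ 60 and < 67 → D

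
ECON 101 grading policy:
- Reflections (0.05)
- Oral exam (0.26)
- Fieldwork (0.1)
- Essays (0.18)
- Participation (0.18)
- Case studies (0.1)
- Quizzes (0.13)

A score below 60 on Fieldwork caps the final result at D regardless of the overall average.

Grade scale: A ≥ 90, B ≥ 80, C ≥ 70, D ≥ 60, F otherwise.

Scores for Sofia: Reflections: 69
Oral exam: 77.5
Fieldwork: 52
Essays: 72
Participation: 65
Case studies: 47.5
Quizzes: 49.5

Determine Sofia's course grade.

D

Fieldwork score 52 < 60: minimum not met.
Weighted total:
  Reflections 69 × 0.05 = 3.45
  Oral exam 77.5 × 0.26 = 20.15
  Fieldwork 52 × 0.1 = 5.2
  Essays 72 × 0.18 = 12.96
  Participation 65 × 0.18 = 11.7
  Case studies 47.5 × 0.1 = 4.75
  Quizzes 49.5 × 0.13 = 6.435
Sum = 64.645
64.645 would be D; cap at D applies → D.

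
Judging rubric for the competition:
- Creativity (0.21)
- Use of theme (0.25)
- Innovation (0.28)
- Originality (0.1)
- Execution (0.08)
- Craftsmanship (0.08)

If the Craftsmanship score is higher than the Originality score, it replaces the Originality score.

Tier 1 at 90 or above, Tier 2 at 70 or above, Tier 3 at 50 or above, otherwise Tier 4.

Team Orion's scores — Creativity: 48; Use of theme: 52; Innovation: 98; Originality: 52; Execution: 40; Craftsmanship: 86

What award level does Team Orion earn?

Craftsmanship (86) > Originality (52), so Originality counts as 86.
Weighted total:
  Creativity 48 × 0.21 = 10.08
  Use of theme 52 × 0.25 = 13
  Innovation 98 × 0.28 = 27.44
  Originality 86 × 0.1 = 8.6
  Execution 40 × 0.08 = 3.2
  Craftsmanship 86 × 0.08 = 6.88
Sum = 69.2
69.2 is ≥ 50 and < 70 → Tier 3

Tier 3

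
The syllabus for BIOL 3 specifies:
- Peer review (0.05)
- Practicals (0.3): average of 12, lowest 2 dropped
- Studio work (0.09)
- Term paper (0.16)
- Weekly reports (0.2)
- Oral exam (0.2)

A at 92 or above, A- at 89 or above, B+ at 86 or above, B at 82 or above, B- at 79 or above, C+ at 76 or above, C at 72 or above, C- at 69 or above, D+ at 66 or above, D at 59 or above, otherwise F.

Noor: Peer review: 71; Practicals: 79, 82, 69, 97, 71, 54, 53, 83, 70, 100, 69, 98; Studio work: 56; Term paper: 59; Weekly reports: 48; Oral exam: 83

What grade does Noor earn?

D+

Practicals: drop 53, 54 → average of remaining 10 = 818/10 = 81.8
Weighted total:
  Peer review 71 × 0.05 = 3.55
  Practicals 81.8 × 0.3 = 24.54
  Studio work 56 × 0.09 = 5.04
  Term paper 59 × 0.16 = 9.44
  Weekly reports 48 × 0.2 = 9.6
  Oral exam 83 × 0.2 = 16.6
Sum = 68.77
68.77 is ≥ 66 and < 69 → D+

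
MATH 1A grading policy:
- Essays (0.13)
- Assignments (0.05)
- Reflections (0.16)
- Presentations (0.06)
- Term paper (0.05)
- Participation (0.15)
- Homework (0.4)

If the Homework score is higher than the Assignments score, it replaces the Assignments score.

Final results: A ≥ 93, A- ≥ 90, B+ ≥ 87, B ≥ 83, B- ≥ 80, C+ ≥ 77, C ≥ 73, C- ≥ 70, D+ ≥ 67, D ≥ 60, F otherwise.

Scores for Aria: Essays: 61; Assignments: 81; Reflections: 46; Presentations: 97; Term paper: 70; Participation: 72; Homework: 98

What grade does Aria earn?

Homework (98) > Assignments (81), so Assignments counts as 98.
Weighted total:
  Essays 61 × 0.13 = 7.93
  Assignments 98 × 0.05 = 4.9
  Reflections 46 × 0.16 = 7.36
  Presentations 97 × 0.06 = 5.82
  Term paper 70 × 0.05 = 3.5
  Participation 72 × 0.15 = 10.8
  Homework 98 × 0.4 = 39.2
Sum = 79.51
79.51 is ≥ 77 and < 80 → C+

C+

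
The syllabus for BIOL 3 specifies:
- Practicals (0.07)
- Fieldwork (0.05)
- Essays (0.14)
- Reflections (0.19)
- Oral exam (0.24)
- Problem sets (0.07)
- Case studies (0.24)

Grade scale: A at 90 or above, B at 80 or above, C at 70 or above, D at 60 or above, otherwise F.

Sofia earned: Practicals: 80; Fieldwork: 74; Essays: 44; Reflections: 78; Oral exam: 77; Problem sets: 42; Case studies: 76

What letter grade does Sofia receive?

D

Weighted total:
  Practicals 80 × 0.07 = 5.6
  Fieldwork 74 × 0.05 = 3.7
  Essays 44 × 0.14 = 6.16
  Reflections 78 × 0.19 = 14.82
  Oral exam 77 × 0.24 = 18.48
  Problem sets 42 × 0.07 = 2.94
  Case studies 76 × 0.24 = 18.24
Sum = 69.94
69.94 is ≥ 60 and < 70 → D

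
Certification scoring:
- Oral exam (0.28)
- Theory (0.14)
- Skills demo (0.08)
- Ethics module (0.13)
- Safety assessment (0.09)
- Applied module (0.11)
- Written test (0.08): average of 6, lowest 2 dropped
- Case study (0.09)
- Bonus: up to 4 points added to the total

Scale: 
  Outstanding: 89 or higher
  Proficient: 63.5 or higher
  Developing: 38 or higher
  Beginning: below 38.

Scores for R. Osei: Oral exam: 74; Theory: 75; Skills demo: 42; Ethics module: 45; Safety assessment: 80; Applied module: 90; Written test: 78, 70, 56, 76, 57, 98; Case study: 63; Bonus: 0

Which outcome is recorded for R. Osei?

Written test: drop 56, 57 → average of remaining 4 = 322/4 = 80.5
Weighted total:
  Oral exam 74 × 0.28 = 20.72
  Theory 75 × 0.14 = 10.5
  Skills demo 42 × 0.08 = 3.36
  Ethics module 45 × 0.13 = 5.85
  Safety assessment 80 × 0.09 = 7.2
  Applied module 90 × 0.11 = 9.9
  Written test 80.5 × 0.08 = 6.44
  Case study 63 × 0.09 = 5.67
Sum = 69.64
Bonus: 69.64 + 0 = 69.64
69.64 is ≥ 63.5 and < 89 → Proficient

Proficient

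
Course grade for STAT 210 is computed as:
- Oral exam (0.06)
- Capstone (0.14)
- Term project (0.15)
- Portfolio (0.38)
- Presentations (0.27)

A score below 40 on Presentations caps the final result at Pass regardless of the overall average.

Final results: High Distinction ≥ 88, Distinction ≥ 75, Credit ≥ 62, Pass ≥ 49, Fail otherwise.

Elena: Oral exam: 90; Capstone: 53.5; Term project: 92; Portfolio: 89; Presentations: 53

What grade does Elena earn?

Credit

Presentations score 53 ≥ 40: minimum met.
Weighted total:
  Oral exam 90 × 0.06 = 5.4
  Capstone 53.5 × 0.14 = 7.49
  Term project 92 × 0.15 = 13.8
  Portfolio 89 × 0.38 = 33.82
  Presentations 53 × 0.27 = 14.31
Sum = 74.82
74.82 is ≥ 62 and < 75 → Credit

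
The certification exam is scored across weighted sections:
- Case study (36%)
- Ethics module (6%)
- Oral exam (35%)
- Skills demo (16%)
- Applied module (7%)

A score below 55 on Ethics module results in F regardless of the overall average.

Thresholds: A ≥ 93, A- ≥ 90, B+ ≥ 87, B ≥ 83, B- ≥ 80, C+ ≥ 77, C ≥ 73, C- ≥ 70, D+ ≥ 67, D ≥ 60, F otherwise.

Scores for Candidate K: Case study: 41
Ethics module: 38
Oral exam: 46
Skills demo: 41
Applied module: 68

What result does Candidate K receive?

Ethics module score 38 < 55: minimum not met.
Weighted total:
  Case study 41 × 0.36 = 14.76
  Ethics module 38 × 0.06 = 2.28
  Oral exam 46 × 0.35 = 16.1
  Skills demo 41 × 0.16 = 6.56
  Applied module 68 × 0.07 = 4.76
Sum = 44.46
Because the Ethics module minimum was not met, the result is F.

F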